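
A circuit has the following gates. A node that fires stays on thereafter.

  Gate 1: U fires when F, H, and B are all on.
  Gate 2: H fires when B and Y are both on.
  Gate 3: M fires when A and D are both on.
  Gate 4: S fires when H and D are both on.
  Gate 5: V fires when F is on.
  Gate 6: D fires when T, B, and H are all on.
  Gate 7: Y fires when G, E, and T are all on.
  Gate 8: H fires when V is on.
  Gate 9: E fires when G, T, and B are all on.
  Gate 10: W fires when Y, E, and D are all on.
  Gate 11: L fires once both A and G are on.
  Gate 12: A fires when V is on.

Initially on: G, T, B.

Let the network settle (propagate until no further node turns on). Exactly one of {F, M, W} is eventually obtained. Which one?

W

Gate 9: G, T, and B on → E on.
Gate 7: G, E, and T on → Y on.
Gate 2: B and Y on → H on.
Gate 6: T, B, and H on → D on.
Y, E, and D are on, so W fires (Gate 10).
No rule produces F, and it is not given. M would need A and D (Gate 3), but A never turns on.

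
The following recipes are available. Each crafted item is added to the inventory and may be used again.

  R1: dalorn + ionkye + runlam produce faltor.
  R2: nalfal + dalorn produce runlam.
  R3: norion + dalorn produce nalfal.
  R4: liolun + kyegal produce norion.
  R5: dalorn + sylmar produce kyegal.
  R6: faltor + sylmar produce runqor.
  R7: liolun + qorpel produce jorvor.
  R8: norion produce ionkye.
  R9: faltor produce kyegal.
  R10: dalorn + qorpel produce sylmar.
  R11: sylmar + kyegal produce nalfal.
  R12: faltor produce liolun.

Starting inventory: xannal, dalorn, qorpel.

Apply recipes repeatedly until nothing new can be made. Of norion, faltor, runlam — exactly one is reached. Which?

runlam

Using R10, dalorn and qorpel make sylmar.
dalorn + sylmar → kyegal (R5).
sylmar + kyegal → nalfal (R11).
nalfal + dalorn → runlam (R2).
norion would need liolun and kyegal (R4), but liolun is never obtained. faltor would need dalorn, ionkye, and runlam (R1), but ionkye is never obtained.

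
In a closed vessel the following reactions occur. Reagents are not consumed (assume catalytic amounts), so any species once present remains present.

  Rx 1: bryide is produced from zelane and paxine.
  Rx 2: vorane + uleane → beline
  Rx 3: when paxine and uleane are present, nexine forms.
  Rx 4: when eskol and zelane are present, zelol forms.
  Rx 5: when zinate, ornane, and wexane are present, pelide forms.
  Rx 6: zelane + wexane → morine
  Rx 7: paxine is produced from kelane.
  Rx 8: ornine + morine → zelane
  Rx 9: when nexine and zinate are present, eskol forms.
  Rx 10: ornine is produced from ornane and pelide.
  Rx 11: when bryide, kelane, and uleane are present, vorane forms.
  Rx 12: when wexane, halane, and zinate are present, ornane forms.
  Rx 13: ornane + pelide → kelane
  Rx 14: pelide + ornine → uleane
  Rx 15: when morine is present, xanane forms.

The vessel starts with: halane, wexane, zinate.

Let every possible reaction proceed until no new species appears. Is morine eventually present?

morine would need zelane and wexane (Rx 6), but zelane never forms.

No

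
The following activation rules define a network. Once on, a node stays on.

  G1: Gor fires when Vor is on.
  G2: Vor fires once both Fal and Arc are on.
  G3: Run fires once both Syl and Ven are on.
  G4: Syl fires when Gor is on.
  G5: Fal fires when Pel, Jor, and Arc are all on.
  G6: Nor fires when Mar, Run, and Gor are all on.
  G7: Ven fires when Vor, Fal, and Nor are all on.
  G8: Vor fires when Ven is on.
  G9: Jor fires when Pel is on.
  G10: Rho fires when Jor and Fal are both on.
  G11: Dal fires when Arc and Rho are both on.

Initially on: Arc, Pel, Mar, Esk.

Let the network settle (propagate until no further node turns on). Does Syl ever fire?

Pel is on, so Jor fires (G9).
Pel, Jor, and Arc are on, so Fal fires (G5).
Fal and Arc are on, so Vor fires (G2).
G1: Vor on → Gor on.
G4: Gor on → Syl on.

Yes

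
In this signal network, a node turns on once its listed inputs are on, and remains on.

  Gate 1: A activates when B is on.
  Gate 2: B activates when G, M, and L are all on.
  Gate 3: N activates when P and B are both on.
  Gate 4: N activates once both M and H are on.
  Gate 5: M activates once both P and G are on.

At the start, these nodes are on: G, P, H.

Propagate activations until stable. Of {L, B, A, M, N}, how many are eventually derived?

2

Gate 5: P and G on → M on.
Gate 4: M and H on → N on.
No rule produces L, and it is not given.
B would need G, M, and L (Gate 2), but L never turns on.
A would need B (Gate 1), but B never turns on.
M: reached.
N: reached.
Reached: M and N — 2 of the 5.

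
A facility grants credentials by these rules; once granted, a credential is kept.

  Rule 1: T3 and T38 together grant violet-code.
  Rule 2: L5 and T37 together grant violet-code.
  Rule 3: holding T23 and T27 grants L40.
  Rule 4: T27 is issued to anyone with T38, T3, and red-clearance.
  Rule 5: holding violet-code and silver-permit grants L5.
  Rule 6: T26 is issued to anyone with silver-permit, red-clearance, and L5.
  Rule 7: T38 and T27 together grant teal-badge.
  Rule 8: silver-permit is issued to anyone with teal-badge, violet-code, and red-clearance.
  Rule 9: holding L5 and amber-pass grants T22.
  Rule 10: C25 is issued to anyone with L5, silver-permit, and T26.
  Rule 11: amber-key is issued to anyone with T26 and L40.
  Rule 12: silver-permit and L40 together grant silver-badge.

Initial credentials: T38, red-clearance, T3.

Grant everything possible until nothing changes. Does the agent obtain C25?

Holding T38, T3, and red-clearance grants T27 (Rule 4).
Holding T3 and T38 grants violet-code (Rule 1).
Holding T38 and T27 grants teal-badge (Rule 7).
Holding teal-badge, violet-code, and red-clearance grants silver-permit (Rule 8).
Holding violet-code and silver-permit grants L5 (Rule 5).
Holding silver-permit, red-clearance, and L5 grants T26 (Rule 6).
Holding L5, silver-permit, and T26 grants C25 (Rule 10).

Yes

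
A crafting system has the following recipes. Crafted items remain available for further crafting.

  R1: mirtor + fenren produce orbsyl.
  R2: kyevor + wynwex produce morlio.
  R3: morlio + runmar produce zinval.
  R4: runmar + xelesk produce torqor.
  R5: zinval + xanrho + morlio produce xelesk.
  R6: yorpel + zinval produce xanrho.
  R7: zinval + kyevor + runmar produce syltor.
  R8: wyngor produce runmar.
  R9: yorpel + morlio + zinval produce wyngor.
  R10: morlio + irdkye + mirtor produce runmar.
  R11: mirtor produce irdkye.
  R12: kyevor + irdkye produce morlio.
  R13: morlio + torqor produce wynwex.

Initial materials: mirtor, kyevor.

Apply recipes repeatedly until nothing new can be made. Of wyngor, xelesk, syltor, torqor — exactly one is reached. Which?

syltor

Using R11, mirtor makes irdkye.
Using R12, kyevor and irdkye make morlio.
Using R10, morlio, irdkye, and mirtor make runmar.
Using R3, morlio and runmar make zinval.
Using R7, zinval, kyevor, and runmar make syltor.
torqor would need runmar and xelesk (R4), but xelesk is never obtained. wyngor would need yorpel, morlio, and zinval (R9), but yorpel is never obtained. xelesk would need zinval, xanrho, and morlio (R5), but xanrho is never obtained.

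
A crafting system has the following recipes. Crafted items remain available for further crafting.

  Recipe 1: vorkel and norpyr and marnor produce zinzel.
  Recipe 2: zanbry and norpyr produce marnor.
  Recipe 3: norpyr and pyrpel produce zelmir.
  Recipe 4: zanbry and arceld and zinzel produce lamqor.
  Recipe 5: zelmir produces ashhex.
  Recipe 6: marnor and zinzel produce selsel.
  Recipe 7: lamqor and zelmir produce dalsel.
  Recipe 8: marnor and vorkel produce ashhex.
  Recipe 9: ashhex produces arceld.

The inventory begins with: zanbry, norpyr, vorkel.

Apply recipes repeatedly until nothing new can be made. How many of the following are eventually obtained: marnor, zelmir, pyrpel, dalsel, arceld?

2

Using Recipe 2, zanbry and norpyr make marnor.
Using Recipe 8, marnor and vorkel make ashhex.
ashhex → arceld (Recipe 9).
marnor: reached.
zelmir would need norpyr and pyrpel (Recipe 3), but pyrpel is never obtained.
No rule produces pyrpel, and it is not given.
dalsel would need lamqor and zelmir (Recipe 7), but zelmir is never obtained.
arceld: reached.
Reached: marnor and arceld — 2 of the 5.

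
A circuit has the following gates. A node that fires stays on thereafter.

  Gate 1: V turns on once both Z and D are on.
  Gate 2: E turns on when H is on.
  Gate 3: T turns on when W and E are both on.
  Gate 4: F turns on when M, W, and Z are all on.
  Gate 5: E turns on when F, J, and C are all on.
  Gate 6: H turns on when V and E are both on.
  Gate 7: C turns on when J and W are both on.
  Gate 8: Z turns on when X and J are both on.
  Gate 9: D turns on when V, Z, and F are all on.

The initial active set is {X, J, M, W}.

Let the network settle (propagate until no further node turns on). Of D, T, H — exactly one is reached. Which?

J and W are on, so C turns on (Gate 7).
X and J are on, so Z turns on (Gate 8).
Gate 4: M, W, and Z on → F on.
Gate 5: F, J, and C on → E on.
Gate 3: W and E on → T on.
D would need V, Z, and F (Gate 9), but V never turns on. H would need V and E (Gate 6), but V never turns on.

T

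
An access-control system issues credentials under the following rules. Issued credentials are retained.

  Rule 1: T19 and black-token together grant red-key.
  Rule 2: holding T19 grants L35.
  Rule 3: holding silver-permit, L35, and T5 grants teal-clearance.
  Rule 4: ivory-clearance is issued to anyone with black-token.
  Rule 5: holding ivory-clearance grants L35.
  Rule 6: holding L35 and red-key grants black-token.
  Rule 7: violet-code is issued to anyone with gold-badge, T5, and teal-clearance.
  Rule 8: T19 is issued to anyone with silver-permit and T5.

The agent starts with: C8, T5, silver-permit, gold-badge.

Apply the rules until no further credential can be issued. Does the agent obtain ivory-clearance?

ivory-clearance would need black-token (Rule 4), but black-token is never granted.

No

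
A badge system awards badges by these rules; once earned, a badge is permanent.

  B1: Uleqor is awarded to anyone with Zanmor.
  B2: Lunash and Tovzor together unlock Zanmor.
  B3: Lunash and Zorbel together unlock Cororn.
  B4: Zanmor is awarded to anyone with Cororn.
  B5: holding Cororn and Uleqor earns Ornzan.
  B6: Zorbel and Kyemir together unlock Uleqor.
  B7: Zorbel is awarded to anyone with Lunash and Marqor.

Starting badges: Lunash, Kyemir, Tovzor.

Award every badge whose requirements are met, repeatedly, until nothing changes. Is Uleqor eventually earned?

Yes

With Lunash and Tovzor, Zanmor is earned (B2).
With Zanmor, Uleqor is earned (B1).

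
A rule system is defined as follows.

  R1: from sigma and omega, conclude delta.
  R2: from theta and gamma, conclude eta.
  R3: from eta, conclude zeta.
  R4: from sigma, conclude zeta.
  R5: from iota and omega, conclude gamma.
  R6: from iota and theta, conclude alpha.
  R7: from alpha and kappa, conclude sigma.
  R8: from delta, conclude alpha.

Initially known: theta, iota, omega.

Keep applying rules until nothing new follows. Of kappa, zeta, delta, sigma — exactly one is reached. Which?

iota and omega hold, so gamma follows (R5).
theta and gamma hold, so eta follows (R2).
From eta, R3 gives zeta.
No rule produces kappa, and it is not given. delta would need sigma and omega (R1), but sigma is never established. sigma would need alpha and kappa (R7), but kappa is never established.

zeta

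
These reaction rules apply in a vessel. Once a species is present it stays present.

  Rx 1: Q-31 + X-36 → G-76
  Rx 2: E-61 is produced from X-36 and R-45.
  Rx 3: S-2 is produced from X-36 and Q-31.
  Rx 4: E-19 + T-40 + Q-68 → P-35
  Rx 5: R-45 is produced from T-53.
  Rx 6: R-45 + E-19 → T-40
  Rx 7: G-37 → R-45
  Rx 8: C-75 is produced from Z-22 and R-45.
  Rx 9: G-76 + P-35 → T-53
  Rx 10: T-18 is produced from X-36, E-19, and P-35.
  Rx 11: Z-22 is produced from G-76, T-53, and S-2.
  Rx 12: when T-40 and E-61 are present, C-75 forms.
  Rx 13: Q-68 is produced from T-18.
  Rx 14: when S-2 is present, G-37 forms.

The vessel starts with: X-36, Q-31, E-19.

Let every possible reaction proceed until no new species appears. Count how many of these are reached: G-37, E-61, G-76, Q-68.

X-36 and Q-31 present → S-2 forms (Rx 3).
Q-31 and X-36 present → G-76 forms (Rx 1).
S-2 present → G-37 forms (Rx 14).
G-37 present → R-45 forms (Rx 7).
X-36 and R-45 present → E-61 forms (Rx 2).
G-37: reached.
E-61: reached.
G-76: reached.
Q-68 would need T-18 (Rx 13), but T-18 never forms.
Reached: G-37, E-61, and G-76 — 3 of the 4.

3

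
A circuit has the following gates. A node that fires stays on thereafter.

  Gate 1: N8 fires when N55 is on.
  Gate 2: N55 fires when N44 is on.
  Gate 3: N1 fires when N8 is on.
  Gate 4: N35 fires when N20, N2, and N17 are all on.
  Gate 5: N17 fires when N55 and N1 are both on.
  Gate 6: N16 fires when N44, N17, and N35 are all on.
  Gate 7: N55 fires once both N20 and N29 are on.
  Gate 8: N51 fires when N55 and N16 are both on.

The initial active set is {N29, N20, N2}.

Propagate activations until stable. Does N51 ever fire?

N51 would need N55 and N16 (Gate 8), but N16 never turns on.

No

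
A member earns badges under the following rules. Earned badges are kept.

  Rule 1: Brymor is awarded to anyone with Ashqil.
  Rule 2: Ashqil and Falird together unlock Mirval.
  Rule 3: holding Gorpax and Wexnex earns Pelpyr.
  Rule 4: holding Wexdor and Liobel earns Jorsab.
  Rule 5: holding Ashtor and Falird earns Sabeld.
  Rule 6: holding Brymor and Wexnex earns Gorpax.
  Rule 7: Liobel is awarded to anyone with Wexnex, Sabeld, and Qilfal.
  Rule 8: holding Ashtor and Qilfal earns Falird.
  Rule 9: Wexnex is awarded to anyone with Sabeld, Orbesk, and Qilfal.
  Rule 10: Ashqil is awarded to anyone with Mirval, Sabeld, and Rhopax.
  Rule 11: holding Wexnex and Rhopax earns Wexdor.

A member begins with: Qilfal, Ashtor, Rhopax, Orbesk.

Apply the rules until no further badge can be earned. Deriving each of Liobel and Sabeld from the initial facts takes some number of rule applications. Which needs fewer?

Sabeld: With Ashtor and Qilfal, Falird is earned (Rule 8). With Ashtor and Falird, Sabeld is earned (Rule 5). [2 rule applications]
Liobel: With Ashtor and Qilfal, Falird is earned (Rule 8). With Ashtor and Falird, Sabeld is earned (Rule 5). With Sabeld, Orbesk, and Qilfal, Wexnex is earned (Rule 9). With Wexnex, Sabeld, and Qilfal, Liobel is earned (Rule 7). [4 rule applications]
Sabeld needs fewer.

Sabeld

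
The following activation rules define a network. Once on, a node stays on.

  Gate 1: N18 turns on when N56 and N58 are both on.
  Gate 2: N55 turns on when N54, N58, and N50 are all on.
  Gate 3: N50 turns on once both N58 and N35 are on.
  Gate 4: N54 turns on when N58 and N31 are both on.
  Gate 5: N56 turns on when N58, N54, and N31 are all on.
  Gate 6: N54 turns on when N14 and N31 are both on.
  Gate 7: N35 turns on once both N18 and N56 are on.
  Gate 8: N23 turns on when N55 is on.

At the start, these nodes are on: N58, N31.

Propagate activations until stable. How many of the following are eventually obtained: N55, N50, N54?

Gate 4: N58 and N31 on → N54 on.
N58, N54, and N31 are on, so N56 turns on (Gate 5).
Gate 1: N56 and N58 on → N18 on.
Gate 7: N18 and N56 on → N35 on.
Gate 3: N58 and N35 on → N50 on.
N54, N58, and N50 are on, so N55 turns on (Gate 2).
N55: reached.
N50: reached.
N54: reached.
All 3 are reached.

3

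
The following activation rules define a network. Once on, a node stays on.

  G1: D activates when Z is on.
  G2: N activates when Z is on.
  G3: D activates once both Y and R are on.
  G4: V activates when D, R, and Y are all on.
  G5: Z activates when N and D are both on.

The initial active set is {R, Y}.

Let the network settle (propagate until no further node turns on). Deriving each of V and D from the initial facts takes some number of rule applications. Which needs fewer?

D: G3: Y and R on → D on. [1 rule application]
V: Y and R are on, so D activates (G3). G4: D, R, and Y on → V on. [2 rule applications]
D needs fewer.

D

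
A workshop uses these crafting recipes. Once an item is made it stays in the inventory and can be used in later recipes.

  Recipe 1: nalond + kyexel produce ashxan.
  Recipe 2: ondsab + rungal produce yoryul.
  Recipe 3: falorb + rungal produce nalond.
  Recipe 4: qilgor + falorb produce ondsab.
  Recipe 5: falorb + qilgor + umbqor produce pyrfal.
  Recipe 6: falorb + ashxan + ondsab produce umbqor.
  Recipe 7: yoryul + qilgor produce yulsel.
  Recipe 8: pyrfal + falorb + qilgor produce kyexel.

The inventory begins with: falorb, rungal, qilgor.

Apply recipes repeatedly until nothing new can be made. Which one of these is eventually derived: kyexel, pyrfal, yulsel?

yulsel

Using Recipe 4, qilgor and falorb make ondsab.
ondsab + rungal → yoryul (Recipe 2).
Using Recipe 7, yoryul and qilgor make yulsel.
kyexel would need pyrfal, falorb, and qilgor (Recipe 8), but pyrfal is never obtained. pyrfal would need falorb, qilgor, and umbqor (Recipe 5), but umbqor is never obtained.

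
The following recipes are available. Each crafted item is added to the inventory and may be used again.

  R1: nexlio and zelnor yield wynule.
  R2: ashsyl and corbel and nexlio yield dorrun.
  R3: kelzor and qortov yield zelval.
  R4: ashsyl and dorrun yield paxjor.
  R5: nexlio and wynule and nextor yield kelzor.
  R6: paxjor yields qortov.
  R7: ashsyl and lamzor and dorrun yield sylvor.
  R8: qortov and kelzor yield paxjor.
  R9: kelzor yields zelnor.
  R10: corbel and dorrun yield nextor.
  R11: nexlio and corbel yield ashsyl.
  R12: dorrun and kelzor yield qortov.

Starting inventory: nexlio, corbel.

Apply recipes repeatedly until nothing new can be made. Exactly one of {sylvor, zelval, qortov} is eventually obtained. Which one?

qortov

nexlio and corbel → ashsyl (R11).
Using R2, ashsyl, corbel, and nexlio make dorrun.
ashsyl and dorrun → paxjor (R4).
Using R6, paxjor makes qortov.
zelval would need kelzor and qortov (R3), but kelzor is never obtained. sylvor would need ashsyl, lamzor, and dorrun (R7), but lamzor is never obtained.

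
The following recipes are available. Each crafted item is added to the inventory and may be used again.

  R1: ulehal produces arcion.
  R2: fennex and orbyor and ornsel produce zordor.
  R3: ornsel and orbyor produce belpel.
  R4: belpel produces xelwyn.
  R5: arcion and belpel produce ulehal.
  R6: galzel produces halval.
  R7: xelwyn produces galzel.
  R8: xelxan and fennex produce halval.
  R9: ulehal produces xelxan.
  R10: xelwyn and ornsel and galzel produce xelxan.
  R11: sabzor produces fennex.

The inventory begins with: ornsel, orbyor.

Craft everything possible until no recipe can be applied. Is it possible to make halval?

Yes

ornsel and orbyor → belpel (R3).
Using R4, belpel makes xelwyn.
Using R7, xelwyn makes galzel.
Using R6, galzel makes halval.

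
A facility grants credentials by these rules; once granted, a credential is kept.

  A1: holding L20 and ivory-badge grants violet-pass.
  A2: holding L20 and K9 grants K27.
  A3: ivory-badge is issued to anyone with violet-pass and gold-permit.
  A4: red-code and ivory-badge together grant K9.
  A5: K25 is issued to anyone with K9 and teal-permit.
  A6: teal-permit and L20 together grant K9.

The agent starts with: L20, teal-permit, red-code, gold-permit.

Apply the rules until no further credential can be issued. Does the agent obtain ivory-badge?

ivory-badge would need violet-pass and gold-permit (A3), but violet-pass is never granted.

No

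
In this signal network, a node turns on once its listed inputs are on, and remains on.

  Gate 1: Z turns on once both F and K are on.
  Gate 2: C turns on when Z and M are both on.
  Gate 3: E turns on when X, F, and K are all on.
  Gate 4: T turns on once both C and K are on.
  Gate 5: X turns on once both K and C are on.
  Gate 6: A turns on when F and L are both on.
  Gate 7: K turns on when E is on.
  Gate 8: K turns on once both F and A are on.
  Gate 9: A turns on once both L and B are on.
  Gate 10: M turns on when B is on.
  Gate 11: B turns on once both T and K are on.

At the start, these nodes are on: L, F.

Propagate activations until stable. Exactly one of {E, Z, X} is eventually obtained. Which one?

Z

Gate 6: F and L on → A on.
F and A are on, so K turns on (Gate 8).
Gate 1: F and K on → Z on.
E would need X, F, and K (Gate 3), but X never turns on. X would need K and C (Gate 5), but C never turns on.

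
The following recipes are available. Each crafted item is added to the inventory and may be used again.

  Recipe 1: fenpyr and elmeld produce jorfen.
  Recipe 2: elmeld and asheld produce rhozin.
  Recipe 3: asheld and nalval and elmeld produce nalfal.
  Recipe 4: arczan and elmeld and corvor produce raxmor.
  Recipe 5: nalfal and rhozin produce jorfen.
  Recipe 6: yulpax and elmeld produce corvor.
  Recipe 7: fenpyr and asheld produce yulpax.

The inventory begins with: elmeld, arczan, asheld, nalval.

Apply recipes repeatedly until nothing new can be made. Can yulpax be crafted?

yulpax would need fenpyr and asheld (Recipe 7), but fenpyr is never obtained.

No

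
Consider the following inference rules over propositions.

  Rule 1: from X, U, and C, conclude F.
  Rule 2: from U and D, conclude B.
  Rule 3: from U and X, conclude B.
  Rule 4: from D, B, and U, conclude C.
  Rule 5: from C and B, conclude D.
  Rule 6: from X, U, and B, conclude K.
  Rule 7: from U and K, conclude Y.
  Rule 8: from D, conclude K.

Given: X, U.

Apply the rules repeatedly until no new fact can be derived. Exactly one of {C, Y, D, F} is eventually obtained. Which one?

Y

U and X hold, so B follows (Rule 3).
X, U, and B hold, so K follows (Rule 6).
U and K hold, so Y follows (Rule 7).
D would need C and B (Rule 5), but C is never established. F would need X, U, and C (Rule 1), but C is never established. C would need D, B, and U (Rule 4), but D is never established.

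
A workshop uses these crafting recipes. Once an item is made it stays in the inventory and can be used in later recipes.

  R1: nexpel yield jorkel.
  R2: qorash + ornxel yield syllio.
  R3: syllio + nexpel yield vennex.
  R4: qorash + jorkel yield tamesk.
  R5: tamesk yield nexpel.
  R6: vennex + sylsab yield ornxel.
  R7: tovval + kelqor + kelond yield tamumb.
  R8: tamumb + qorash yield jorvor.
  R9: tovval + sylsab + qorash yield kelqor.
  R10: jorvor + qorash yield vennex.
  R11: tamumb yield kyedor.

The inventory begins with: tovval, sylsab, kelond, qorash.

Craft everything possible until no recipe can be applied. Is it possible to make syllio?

Using R9, tovval, sylsab, and qorash make kelqor.
tovval + kelqor + kelond → tamumb (R7).
Using R8, tamumb and qorash make jorvor.
jorvor + qorash → vennex (R10).
vennex + sylsab → ornxel (R6).
qorash + ornxel → syllio (R2).

Yes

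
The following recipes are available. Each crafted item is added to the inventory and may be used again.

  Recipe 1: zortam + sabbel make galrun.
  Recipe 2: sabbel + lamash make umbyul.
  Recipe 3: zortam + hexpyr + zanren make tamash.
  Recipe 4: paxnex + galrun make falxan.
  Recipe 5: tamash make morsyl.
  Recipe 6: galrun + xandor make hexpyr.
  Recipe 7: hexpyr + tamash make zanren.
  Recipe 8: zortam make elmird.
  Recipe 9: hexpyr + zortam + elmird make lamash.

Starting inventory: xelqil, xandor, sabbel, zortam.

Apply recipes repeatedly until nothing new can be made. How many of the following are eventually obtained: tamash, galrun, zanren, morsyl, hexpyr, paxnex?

Using Recipe 1, zortam and sabbel make galrun.
Using Recipe 6, galrun and xandor make hexpyr.
tamash would need zortam, hexpyr, and zanren (Recipe 3), but zanren is never obtained.
galrun: reached.
zanren would need hexpyr and tamash (Recipe 7), but tamash is never obtained.
morsyl would need tamash (Recipe 5), but tamash is never obtained.
hexpyr: reached.
No rule produces paxnex, and it is not given.
Reached: galrun and hexpyr — 2 of the 6.

2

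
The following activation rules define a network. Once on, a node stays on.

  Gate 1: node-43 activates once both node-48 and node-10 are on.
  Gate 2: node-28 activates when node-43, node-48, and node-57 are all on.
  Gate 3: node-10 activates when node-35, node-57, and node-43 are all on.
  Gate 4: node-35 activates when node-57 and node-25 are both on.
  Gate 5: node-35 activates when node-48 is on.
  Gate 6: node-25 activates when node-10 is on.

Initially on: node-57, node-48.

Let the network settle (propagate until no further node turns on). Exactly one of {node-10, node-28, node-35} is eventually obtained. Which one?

Gate 5: node-48 on → node-35 on.
node-28 would need node-43, node-48, and node-57 (Gate 2), but node-43 never turns on. node-10 would need node-35, node-57, and node-43 (Gate 3), but node-43 never turns on.

node-35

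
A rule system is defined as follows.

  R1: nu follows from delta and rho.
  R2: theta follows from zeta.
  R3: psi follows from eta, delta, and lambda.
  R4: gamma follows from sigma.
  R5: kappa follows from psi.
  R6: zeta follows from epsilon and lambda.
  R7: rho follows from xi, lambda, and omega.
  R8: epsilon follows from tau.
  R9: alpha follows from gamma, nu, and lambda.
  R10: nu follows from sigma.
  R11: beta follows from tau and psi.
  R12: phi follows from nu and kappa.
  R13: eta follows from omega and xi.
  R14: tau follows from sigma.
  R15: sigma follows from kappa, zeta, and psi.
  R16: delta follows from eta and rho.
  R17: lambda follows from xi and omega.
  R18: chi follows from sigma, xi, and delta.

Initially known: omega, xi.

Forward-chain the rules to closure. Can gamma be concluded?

gamma would need sigma (R4), but sigma is never established.

No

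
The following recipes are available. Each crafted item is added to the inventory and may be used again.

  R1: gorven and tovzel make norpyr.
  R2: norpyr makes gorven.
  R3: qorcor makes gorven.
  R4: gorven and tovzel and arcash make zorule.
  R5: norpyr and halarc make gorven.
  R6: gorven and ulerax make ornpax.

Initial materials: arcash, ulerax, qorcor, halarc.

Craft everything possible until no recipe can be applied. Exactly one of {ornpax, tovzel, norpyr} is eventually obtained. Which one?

ornpax

qorcor → gorven (R3).
gorven and ulerax → ornpax (R6).
norpyr would need gorven and tovzel (R1), but tovzel is never obtained. No rule produces tovzel, and it is not given.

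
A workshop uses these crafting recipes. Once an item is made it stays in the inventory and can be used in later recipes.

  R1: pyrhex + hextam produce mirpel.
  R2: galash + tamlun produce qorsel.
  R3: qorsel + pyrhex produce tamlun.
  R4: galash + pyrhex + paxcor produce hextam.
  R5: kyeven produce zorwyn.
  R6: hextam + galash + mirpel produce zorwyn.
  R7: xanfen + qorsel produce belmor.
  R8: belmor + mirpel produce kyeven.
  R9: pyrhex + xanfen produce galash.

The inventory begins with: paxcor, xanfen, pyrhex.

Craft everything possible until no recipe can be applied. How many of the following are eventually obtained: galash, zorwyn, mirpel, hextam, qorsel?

Using R9, pyrhex and xanfen make galash.
galash + pyrhex + paxcor → hextam (R4).
pyrhex + hextam → mirpel (R1).
Using R6, hextam, galash, and mirpel make zorwyn.
galash: reached.
zorwyn: reached.
mirpel: reached.
hextam: reached.
qorsel would need galash and tamlun (R2), but tamlun is never obtained.
Reached: galash, zorwyn, mirpel, and hextam — 4 of the 5.

4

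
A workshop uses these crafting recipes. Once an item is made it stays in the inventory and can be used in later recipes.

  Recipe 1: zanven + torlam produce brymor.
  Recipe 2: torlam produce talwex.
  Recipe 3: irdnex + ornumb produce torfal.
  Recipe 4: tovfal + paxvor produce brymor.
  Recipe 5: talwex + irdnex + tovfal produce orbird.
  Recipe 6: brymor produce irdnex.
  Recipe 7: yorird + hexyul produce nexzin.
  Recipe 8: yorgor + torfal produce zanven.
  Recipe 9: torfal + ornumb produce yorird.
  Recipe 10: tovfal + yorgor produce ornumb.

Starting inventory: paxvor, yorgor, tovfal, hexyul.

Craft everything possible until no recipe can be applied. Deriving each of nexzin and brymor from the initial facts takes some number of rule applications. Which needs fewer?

brymor

brymor: Using Recipe 4, tovfal and paxvor make brymor. [1 rule application]
nexzin: tovfal + paxvor → brymor (Recipe 4). tovfal + yorgor → ornumb (Recipe 10). brymor → irdnex (Recipe 6). irdnex + ornumb → torfal (Recipe 3). torfal + ornumb → yorird (Recipe 9). Using Recipe 7, yorird and hexyul make nexzin. [6 rule applications]
brymor needs fewer.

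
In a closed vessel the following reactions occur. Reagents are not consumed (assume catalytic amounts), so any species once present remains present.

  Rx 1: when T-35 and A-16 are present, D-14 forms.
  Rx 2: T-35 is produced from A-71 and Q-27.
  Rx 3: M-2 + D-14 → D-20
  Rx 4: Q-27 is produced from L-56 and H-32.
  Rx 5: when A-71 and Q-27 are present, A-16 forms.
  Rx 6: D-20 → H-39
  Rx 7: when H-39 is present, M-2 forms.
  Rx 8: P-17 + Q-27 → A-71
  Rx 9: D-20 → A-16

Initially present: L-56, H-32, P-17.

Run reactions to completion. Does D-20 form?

D-20 would need M-2 and D-14 (Rx 3), but M-2 never forms.

No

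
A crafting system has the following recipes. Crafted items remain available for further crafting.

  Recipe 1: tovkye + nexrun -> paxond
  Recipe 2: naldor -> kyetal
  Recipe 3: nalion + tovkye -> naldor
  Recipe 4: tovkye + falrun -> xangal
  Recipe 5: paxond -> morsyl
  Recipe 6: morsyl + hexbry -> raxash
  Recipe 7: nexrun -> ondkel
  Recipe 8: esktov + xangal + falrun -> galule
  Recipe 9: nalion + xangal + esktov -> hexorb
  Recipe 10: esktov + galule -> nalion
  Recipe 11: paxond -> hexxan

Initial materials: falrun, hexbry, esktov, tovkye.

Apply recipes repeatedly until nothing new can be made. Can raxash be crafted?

raxash would need morsyl and hexbry (Recipe 6), but morsyl is never obtained.

No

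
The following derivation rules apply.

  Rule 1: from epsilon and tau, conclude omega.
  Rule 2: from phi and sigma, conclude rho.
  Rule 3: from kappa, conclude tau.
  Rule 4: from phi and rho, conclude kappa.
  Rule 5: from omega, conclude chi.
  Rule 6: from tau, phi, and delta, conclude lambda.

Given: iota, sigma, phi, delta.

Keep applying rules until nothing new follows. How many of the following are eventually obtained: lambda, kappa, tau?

3

phi and sigma hold, so rho follows (Rule 2).
From phi and rho, Rule 4 gives kappa.
kappa holds, so tau follows (Rule 3).
tau, phi, and delta hold, so lambda follows (Rule 6).
lambda: reached.
kappa: reached.
tau: reached.
All 3 are reached.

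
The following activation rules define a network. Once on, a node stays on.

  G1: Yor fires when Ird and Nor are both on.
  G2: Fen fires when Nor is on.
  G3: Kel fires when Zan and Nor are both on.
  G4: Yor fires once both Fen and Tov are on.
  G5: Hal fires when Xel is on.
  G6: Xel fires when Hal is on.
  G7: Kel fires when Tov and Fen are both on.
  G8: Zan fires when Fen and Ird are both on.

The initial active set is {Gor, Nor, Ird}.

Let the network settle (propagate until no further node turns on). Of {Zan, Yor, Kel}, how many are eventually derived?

3

G2: Nor on → Fen on.
G1: Ird and Nor on → Yor on.
G8: Fen and Ird on → Zan on.
G3: Zan and Nor on → Kel on.
Zan: reached.
Yor: reached.
Kel: reached.
All 3 are reached.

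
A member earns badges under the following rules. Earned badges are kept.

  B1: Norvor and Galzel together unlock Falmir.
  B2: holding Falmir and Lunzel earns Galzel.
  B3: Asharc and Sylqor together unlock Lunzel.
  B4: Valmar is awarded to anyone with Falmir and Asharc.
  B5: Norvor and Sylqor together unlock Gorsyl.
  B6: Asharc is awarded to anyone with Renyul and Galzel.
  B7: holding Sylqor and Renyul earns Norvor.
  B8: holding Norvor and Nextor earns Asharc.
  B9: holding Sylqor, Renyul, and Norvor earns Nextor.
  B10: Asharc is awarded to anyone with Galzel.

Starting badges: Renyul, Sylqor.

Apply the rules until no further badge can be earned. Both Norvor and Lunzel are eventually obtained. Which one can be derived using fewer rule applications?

Norvor

Norvor: With Sylqor and Renyul, Norvor is earned (B7). [1 rule application]
Lunzel: With Sylqor and Renyul, Norvor is earned (B7). With Sylqor, Renyul, and Norvor, Nextor is earned (B9). With Norvor and Nextor, Asharc is earned (B8). With Asharc and Sylqor, Lunzel is earned (B3). [4 rule applications]
Norvor needs fewer.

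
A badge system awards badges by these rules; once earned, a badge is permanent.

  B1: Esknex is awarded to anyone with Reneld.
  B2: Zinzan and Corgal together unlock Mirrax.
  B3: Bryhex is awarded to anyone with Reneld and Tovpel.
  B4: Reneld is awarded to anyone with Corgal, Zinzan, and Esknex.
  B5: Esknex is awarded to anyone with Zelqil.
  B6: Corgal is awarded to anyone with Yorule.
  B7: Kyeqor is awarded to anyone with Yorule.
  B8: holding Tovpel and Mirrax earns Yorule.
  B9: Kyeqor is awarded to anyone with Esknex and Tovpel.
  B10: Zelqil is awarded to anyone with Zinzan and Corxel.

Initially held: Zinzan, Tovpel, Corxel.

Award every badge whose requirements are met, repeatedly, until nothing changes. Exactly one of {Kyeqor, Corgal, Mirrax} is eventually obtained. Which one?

With Zinzan and Corxel, Zelqil is earned (B10).
With Zelqil, Esknex is earned (B5).
With Esknex and Tovpel, Kyeqor is earned (B9).
Mirrax would need Zinzan and Corgal (B2), but Corgal is never earned. Corgal would need Yorule (B6), but Yorule is never earned.

Kyeqor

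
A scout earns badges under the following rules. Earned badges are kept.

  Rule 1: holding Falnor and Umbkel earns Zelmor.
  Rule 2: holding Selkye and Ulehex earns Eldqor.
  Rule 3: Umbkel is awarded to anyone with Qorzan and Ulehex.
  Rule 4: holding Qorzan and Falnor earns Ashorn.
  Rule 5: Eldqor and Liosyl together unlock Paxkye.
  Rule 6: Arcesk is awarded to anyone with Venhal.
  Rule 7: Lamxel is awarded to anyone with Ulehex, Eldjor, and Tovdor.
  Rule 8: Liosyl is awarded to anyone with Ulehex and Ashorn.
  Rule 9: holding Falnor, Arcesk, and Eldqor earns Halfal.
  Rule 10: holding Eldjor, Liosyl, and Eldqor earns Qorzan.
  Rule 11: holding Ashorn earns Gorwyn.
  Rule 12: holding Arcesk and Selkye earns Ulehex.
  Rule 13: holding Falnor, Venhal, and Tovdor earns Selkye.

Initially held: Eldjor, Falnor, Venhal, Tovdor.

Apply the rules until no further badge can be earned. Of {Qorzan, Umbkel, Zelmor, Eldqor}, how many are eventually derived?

1

With Venhal, Arcesk is earned (Rule 6).
With Falnor, Venhal, and Tovdor, Selkye is earned (Rule 13).
With Arcesk and Selkye, Ulehex is earned (Rule 12).
With Selkye and Ulehex, Eldqor is earned (Rule 2).
Qorzan would need Eldjor, Liosyl, and Eldqor (Rule 10), but Liosyl is never earned.
Umbkel would need Qorzan and Ulehex (Rule 3), but Qorzan is never earned.
Zelmor would need Falnor and Umbkel (Rule 1), but Umbkel is never earned.
Eldqor: reached.
Reached: Eldqor — 1 of the 4.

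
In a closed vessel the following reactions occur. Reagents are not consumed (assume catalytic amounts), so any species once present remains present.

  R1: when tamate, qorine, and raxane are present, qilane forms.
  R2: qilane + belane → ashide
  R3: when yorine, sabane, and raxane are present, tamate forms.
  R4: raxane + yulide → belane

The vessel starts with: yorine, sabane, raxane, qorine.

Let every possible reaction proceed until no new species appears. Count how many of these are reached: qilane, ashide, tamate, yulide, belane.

2

yorine, sabane, and raxane present → tamate forms (R3).
tamate, qorine, and raxane present → qilane forms (R1).
qilane: reached.
ashide would need qilane and belane (R2), but belane never forms.
tamate: reached.
No rule produces yulide, and it is not given.
belane would need raxane and yulide (R4), but yulide never forms.
Reached: qilane and tamate — 2 of the 5.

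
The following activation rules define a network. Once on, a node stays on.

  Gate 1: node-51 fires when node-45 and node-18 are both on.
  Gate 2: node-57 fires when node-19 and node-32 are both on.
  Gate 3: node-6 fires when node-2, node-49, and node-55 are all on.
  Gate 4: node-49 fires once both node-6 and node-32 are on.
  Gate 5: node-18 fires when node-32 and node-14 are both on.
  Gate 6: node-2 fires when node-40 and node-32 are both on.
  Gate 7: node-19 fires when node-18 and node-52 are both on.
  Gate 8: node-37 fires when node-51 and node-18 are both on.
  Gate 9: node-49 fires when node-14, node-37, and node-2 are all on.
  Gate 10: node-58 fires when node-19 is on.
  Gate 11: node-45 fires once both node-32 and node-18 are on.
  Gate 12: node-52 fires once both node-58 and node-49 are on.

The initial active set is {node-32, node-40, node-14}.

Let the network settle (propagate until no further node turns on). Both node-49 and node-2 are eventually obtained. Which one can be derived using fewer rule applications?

node-2: Gate 6: node-40 and node-32 on → node-2 on. [1 rule application]
node-49: Gate 5: node-32 and node-14 on → node-18 on. Gate 6: node-40 and node-32 on → node-2 on. node-32 and node-18 are on, so node-45 fires (Gate 11). node-45 and node-18 are on, so node-51 fires (Gate 1). node-51 and node-18 are on, so node-37 fires (Gate 8). Gate 9: node-14, node-37, and node-2 on → node-49 on. [6 rule applications]
node-2 needs fewer.

node-2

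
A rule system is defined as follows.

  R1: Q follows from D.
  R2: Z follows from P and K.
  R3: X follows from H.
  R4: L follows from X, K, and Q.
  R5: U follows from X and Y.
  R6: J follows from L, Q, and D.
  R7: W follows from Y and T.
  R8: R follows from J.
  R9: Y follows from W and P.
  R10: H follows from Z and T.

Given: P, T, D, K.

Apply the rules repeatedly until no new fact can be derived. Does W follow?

W would need Y and T (R7), but Y is never established.

No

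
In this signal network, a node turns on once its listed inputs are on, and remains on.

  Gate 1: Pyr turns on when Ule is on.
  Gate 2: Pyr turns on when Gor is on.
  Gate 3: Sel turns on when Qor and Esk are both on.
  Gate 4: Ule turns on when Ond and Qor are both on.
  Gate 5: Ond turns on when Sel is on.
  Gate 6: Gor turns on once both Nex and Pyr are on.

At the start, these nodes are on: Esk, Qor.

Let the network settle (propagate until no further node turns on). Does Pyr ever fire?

Yes

Qor and Esk are on, so Sel turns on (Gate 3).
Sel is on, so Ond turns on (Gate 5).
Gate 4: Ond and Qor on → Ule on.
Ule is on, so Pyr turns on (Gate 1).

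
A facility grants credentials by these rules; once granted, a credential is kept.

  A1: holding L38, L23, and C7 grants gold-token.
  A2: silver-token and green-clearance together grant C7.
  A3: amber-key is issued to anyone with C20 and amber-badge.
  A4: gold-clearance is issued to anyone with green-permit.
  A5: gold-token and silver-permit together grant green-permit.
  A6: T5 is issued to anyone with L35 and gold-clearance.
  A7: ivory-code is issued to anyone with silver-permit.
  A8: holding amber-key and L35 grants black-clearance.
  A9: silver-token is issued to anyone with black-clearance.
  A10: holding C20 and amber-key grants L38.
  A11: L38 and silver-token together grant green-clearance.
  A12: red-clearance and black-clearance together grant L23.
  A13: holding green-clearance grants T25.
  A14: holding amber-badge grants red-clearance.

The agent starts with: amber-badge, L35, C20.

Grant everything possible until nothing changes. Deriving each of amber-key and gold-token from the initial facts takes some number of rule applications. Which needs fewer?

amber-key: Holding C20 and amber-badge grants amber-key (A3). [1 rule application]
gold-token: Holding C20 and amber-badge grants amber-key (A3). Holding amber-badge grants red-clearance (A14). Holding C20 and amber-key grants L38 (A10). Holding amber-key and L35 grants black-clearance (A8). Holding black-clearance grants silver-token (A9). Holding red-clearance and black-clearance grants L23 (A12). Holding L38 and silver-token grants green-clearance (A11). Holding silver-token and green-clearance grants C7 (A2). Holding L38, L23, and C7 grants gold-token (A1). [9 rule applications]
amber-key needs fewer.

amber-key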